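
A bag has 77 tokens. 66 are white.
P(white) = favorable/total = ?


P = 66/77 = 0.8571

P = 0.8571


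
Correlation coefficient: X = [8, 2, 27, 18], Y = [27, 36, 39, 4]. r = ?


Mean X = 13.7500, Mean Y = 26.5000
SD X = 9.549215, SD Y = 13.720423
Cov = -11.125000
r = -11.125000/(9.549215*13.720423) = -0.0849

r = -0.0849


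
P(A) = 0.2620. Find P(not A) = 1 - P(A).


P(not A) = 1 - 0.2620 = 0.7380

P(not A) = 0.7380


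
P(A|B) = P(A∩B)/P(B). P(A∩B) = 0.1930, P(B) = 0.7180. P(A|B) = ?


P(A|B) = 0.1930/0.7180 = 0.2688

P(A|B) = 0.2688


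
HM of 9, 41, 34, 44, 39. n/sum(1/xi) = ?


Sum of reciprocals = 1/9 + 1/41 + 1/34 + 1/44 + 1/39 = 0.213281
HM = 5/0.213281 = 23.4432

HM = 23.4432


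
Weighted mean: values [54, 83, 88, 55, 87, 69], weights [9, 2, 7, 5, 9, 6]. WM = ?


Numerator = 54*9 + 83*2 + 88*7 + 55*5 + 87*9 + 69*6 = 2740
Denominator = 9 + 2 + 7 + 5 + 9 + 6 = 38
WM = 2740/38 = 72.1053

WM = 72.1053


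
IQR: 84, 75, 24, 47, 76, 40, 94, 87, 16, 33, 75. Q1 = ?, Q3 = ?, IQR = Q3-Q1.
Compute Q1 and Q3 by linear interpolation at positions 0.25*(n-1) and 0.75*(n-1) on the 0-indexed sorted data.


Sorted: 16, 24, 33, 40, 47, 75, 75, 76, 84, 87, 94
Q1 (25th %ile) = 36.5000
Q3 (75th %ile) = 80.0000
IQR = 80.0000 - 36.5000 = 43.5000

IQR = 43.5000


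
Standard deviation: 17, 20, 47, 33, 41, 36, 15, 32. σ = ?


Mean = 30.1250
Variance = 119.1094
SD = sqrt(119.1094) = 10.9137

SD = 10.9137


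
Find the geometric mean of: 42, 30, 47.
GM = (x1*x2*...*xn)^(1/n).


Product = 42 × 30 × 47 = 59220
GM = 59220^(1/3) = 38.9783

GM = 38.9783


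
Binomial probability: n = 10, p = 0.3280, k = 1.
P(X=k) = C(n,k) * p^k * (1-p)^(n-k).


C(10,1) = 10
p^1 = 0.328000
(1-p)^9 = 0.027946
P = 10 * 0.328000 * 0.027946 = 0.0917

P(X=1) = 0.0917


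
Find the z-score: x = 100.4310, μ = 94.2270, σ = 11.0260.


z = (100.4310 - 94.2270)/11.0260
= 6.2040/11.0260
= 0.5627

z = 0.5627


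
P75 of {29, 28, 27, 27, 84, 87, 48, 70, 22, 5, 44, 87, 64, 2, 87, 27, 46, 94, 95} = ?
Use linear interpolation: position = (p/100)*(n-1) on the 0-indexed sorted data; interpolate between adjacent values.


Sorted: 2, 5, 22, 27, 27, 27, 28, 29, 44, 46, 48, 64, 70, 84, 87, 87, 87, 94, 95
n = 19
Index = 75/100 * 18 = 13.5000
Lower = data[13] = 84, Upper = data[14] = 87
P75 = 84 + 0.5000*(3) = 85.5000

P75 = 85.5000


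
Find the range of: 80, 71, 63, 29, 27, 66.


Max = 80, Min = 27
Range = 80 - 27 = 53

Range = 53


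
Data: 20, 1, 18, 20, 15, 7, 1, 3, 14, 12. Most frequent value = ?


Frequencies: 1:2, 3:1, 7:1, 12:1, 14:1, 15:1, 18:1, 20:2
Max frequency = 2
Mode = 1, 20

Mode = 1, 20


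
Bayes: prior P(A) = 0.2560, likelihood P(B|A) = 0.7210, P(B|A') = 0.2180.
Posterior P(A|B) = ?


P(B) = P(B|A)*P(A) + P(B|A')*P(A')
= 0.7210*0.2560 + 0.2180*0.7440
= 0.184576 + 0.162192 = 0.346768
P(A|B) = 0.184576/0.346768 = 0.5323

P(A|B) = 0.5323


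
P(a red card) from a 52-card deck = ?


26 red cards in 52 cards
P = 26/52 = 0.5000

P = 0.5000


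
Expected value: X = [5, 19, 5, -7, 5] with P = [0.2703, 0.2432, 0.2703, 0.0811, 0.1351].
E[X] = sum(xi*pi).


E[X] = 5*0.2703 + 19*0.2432 + 5*0.2703 - 7*0.0811 + 5*0.1351
= 1.3515 + 4.6208 + 1.3515 - 0.5677 + 0.6755
= 7.4316

E[X] = 7.4316


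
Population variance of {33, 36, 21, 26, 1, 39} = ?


Mean = 26.0000
Squared deviations: 49.0000, 100.0000, 25.0000, 0, 625.0000, 169.0000
Sum = 968.0000
Variance = 968.0000/6 = 161.3333

Variance = 161.3333


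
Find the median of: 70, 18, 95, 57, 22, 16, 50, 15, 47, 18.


Sorted: 15, 16, 18, 18, 22, 47, 50, 57, 70, 95
n = 10 (even)
Middle values: 22 and 47
Median = (22+47)/2 = 34.5000

Median = 34.5000


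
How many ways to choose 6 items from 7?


C(7,6) = 7!/(6! × 1!)
= 5040/(720 × 1)
= 7

C(7,6) = 7


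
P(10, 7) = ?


P(10,7) = 10!/3!
= 3628800/6
= 604800

P(10,7) = 604800


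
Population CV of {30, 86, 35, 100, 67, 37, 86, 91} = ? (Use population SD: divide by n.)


Mean = 66.5000
SD = 26.6411
CV = (26.6411/66.5000)*100 = 40.0619%

CV = 40.0619%


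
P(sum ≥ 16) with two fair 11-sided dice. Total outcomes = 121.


Total outcomes = 11×11 = 121
Favorable (sum ≥ 16): 28
P = 28/121 = 0.2314

P = 0.2314


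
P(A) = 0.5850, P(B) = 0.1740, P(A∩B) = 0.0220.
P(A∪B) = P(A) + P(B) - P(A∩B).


P(A∪B) = 0.5850 + 0.1740 - 0.0220
= 0.7590 - 0.0220
= 0.7370

P(A∪B) = 0.7370


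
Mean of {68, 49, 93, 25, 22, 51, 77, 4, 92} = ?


Sum = 68 + 49 + 93 + 25 + 22 + 51 + 77 + 4 + 92 = 481
n = 9
Mean = 481/9 = 53.4444

Mean = 53.4444


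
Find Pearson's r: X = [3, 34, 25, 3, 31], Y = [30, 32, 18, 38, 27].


Mean X = 19.2000, Mean Y = 29.0000
SD X = 13.541049, SD Y = 6.572671
Cov = -41.000000
r = -41.000000/(13.541049*6.572671) = -0.4607

r = -0.4607


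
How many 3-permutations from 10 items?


P(10,3) = 10!/7!
= 3628800/5040
= 720

P(10,3) = 720


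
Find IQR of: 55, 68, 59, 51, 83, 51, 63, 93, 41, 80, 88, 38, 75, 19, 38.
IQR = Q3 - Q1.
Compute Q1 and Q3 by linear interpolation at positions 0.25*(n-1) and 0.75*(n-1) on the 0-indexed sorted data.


Sorted: 19, 38, 38, 41, 51, 51, 55, 59, 63, 68, 75, 80, 83, 88, 93
Q1 (25th %ile) = 46.0000
Q3 (75th %ile) = 77.5000
IQR = 77.5000 - 46.0000 = 31.5000

IQR = 31.5000


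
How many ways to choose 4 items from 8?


C(8,4) = 8!/(4! × 4!)
= 40320/(24 × 24)
= 70

C(8,4) = 70


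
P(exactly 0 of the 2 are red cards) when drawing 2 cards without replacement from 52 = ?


Hypergeometric: P(X=0) = C(26,0)·C(26,2) / C(52,2)
= 1 × 325 / 1326
= 325/1326 = 0.2451

P = 0.2451


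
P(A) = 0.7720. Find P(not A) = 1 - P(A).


P(not A) = 1 - 0.7720 = 0.2280

P(not A) = 0.2280


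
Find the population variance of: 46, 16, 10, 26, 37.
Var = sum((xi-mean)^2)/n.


Mean = 27.0000
Squared deviations: 361.0000, 121.0000, 289.0000, 1.0000, 100.0000
Sum = 872.0000
Variance = 872.0000/5 = 174.4000

Variance = 174.4000


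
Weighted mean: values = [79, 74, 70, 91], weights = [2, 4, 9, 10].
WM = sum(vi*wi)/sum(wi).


Numerator = 79*2 + 74*4 + 70*9 + 91*10 = 1994
Denominator = 2 + 4 + 9 + 10 = 25
WM = 1994/25 = 79.7600

WM = 79.7600


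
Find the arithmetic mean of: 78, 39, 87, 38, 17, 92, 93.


Sum = 78 + 39 + 87 + 38 + 17 + 92 + 93 = 444
n = 7
Mean = 444/7 = 63.4286

Mean = 63.4286


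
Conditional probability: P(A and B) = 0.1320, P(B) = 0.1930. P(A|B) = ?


P(A|B) = 0.1320/0.1930 = 0.6839

P(A|B) = 0.6839


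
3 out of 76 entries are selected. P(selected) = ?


P = 3/76 = 0.0395

P = 0.0395


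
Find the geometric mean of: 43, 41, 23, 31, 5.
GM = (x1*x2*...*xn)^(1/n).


Product = 43 × 41 × 23 × 31 × 5 = 6285095
GM = 6285095^(1/5) = 22.8909

GM = 22.8909


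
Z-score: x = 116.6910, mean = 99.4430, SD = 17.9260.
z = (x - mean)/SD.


z = (116.6910 - 99.4430)/17.9260
= 17.2480/17.9260
= 0.9622

z = 0.9622


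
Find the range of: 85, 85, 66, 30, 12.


Max = 85, Min = 12
Range = 85 - 12 = 73

Range = 73


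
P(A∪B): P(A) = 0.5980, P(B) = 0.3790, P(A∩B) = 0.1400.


P(A∪B) = 0.5980 + 0.3790 - 0.1400
= 0.9770 - 0.1400
= 0.8370

P(A∪B) = 0.8370


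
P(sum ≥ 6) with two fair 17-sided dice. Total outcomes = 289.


Total outcomes = 17×17 = 289
Favorable (sum ≥ 6): 279
P = 279/289 = 0.9654

P = 0.9654


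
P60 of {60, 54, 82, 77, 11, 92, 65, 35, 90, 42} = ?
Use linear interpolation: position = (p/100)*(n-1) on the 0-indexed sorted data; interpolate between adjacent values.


Sorted: 11, 35, 42, 54, 60, 65, 77, 82, 90, 92
n = 10
Index = 60/100 * 9 = 5.4000
Lower = data[5] = 65, Upper = data[6] = 77
P60 = 65 + 0.4000*(12) = 69.8000

P60 = 69.8000


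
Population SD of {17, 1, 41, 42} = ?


Mean = 25.2500
Variance = 296.1875
SD = sqrt(296.1875) = 17.2101

SD = 17.2101


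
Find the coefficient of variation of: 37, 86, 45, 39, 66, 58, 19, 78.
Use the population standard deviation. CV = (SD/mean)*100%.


Mean = 53.5000
SD = 21.1483
CV = (21.1483/53.5000)*100 = 39.5295%

CV = 39.5295%


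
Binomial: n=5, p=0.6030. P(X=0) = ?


C(5,0) = 1
p^0 = 1.000000
(1-p)^5 = 0.009862
P = 1 * 1.000000 * 0.009862 = 0.0099

P(X=0) = 0.0099


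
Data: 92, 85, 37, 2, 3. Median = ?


Sorted: 2, 3, 37, 85, 92
n = 5 (odd)
Middle value = 37

Median = 37


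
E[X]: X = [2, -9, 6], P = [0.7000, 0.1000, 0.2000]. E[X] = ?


E[X] = 2*0.7000 - 9*0.1000 + 6*0.2000
= 1.4000 - 0.9000 + 1.2000
= 1.7000

E[X] = 1.7000


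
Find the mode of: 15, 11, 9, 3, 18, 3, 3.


Frequencies: 3:3, 9:1, 11:1, 15:1, 18:1
Max frequency = 3
Mode = 3

Mode = 3


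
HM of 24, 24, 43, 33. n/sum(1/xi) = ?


Sum of reciprocals = 1/24 + 1/24 + 1/43 + 1/33 = 0.136892
HM = 4/0.136892 = 29.2201

HM = 29.2201


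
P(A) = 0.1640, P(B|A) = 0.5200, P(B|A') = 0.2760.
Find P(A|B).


P(B) = P(B|A)*P(A) + P(B|A')*P(A')
= 0.5200*0.1640 + 0.2760*0.8360
= 0.085280 + 0.230736 = 0.316016
P(A|B) = 0.085280/0.316016 = 0.2699

P(A|B) = 0.2699


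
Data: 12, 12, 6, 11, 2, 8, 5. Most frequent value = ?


Frequencies: 2:1, 5:1, 6:1, 8:1, 11:1, 12:2
Max frequency = 2
Mode = 12

Mode = 12


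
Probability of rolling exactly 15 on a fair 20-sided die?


Favorable outcomes (roll = 15): 1
Total outcomes = 20
P = 1/20 = 0.0500

P = 0.0500


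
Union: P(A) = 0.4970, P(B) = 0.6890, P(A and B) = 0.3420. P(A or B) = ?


P(A∪B) = 0.4970 + 0.6890 - 0.3420
= 1.1860 - 0.3420
= 0.8440

P(A∪B) = 0.8440


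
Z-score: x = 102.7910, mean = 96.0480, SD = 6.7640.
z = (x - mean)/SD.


z = (102.7910 - 96.0480)/6.7640
= 6.7430/6.7640
= 0.9969

z = 0.9969


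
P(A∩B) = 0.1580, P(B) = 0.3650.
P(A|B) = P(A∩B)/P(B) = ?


P(A|B) = 0.1580/0.3650 = 0.4329

P(A|B) = 0.4329


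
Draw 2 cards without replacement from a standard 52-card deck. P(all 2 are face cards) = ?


P(all face cards) = (12/52) × (11/51)
= 0.0498

P = 0.0498


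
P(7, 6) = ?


P(7,6) = 7!/1!
= 5040/1
= 5040

P(7,6) = 5040


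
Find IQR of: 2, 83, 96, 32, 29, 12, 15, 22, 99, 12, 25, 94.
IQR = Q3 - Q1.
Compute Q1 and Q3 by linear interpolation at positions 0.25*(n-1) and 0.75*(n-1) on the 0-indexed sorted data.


Sorted: 2, 12, 12, 15, 22, 25, 29, 32, 83, 94, 96, 99
Q1 (25th %ile) = 14.2500
Q3 (75th %ile) = 85.7500
IQR = 85.7500 - 14.2500 = 71.5000

IQR = 71.5000


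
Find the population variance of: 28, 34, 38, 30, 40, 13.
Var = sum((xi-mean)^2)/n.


Mean = 30.5000
Squared deviations: 6.2500, 12.2500, 56.2500, 0.2500, 90.2500, 306.2500
Sum = 471.5000
Variance = 471.5000/6 = 78.5833

Variance = 78.5833


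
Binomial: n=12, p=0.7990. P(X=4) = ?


C(12,4) = 495
p^4 = 0.407556
(1-p)^8 = 2.664210e-06
P = 495 * 0.407556 * 2.664210e-06 = 0.0005

P(X=4) = 0.0005


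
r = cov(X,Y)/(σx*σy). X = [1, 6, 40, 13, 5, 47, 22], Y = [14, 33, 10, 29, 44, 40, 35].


Mean X = 19.1429, Mean Y = 29.2857
SD X = 16.728321, SD Y = 11.852839
Cov = -9.326531
r = -9.326531/(16.728321*11.852839) = -0.0470

r = -0.0470


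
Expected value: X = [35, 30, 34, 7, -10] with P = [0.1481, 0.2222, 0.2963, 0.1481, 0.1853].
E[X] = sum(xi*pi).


E[X] = 35*0.1481 + 30*0.2222 + 34*0.2963 + 7*0.1481 - 10*0.1853
= 5.1835 + 6.6660 + 10.0742 + 1.0367 - 1.8530
= 21.1074

E[X] = 21.1074


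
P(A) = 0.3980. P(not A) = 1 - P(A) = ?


P(not A) = 1 - 0.3980 = 0.6020

P(not A) = 0.6020


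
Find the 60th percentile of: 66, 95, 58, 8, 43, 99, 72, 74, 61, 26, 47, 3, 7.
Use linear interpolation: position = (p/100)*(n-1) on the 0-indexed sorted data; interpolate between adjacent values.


Sorted: 3, 7, 8, 26, 43, 47, 58, 61, 66, 72, 74, 95, 99
n = 13
Index = 60/100 * 12 = 7.2000
Lower = data[7] = 61, Upper = data[8] = 66
P60 = 61 + 0.2000*(5) = 62.0000

P60 = 62.0000


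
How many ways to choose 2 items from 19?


C(19,2) = 19!/(2! × 17!)
= 121645100408832000/(2 × 355687428096000)
= 171

C(19,2) = 171


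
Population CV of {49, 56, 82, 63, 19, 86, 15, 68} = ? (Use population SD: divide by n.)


Mean = 54.7500
SD = 24.6361
CV = (24.6361/54.7500)*100 = 44.9974%

CV = 44.9974%


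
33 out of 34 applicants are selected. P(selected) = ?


P = 33/34 = 0.9706

P = 0.9706


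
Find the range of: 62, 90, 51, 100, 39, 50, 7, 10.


Max = 100, Min = 7
Range = 100 - 7 = 93

Range = 93


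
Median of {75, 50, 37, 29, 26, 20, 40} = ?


Sorted: 20, 26, 29, 37, 40, 50, 75
n = 7 (odd)
Middle value = 37

Median = 37


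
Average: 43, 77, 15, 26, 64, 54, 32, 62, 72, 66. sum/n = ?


Sum = 43 + 77 + 15 + 26 + 64 + 54 + 32 + 62 + 72 + 66 = 511
n = 10
Mean = 511/10 = 51.1000

Mean = 51.1000


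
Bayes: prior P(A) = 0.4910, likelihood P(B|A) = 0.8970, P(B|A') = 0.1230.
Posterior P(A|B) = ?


P(B) = P(B|A)*P(A) + P(B|A')*P(A')
= 0.8970*0.4910 + 0.1230*0.5090
= 0.440427 + 0.062607 = 0.503034
P(A|B) = 0.440427/0.503034 = 0.8755

P(A|B) = 0.8755


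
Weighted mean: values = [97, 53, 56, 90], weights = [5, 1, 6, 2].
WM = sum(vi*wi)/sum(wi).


Numerator = 97*5 + 53*1 + 56*6 + 90*2 = 1054
Denominator = 5 + 1 + 6 + 2 = 14
WM = 1054/14 = 75.2857

WM = 75.2857


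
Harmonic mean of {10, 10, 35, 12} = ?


Sum of reciprocals = 1/10 + 1/10 + 1/35 + 1/12 = 0.311905
HM = 4/0.311905 = 12.8244

HM = 12.8244


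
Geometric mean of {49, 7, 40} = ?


Product = 49 × 7 × 40 = 13720
GM = 13720^(1/3) = 23.9397

GM = 23.9397


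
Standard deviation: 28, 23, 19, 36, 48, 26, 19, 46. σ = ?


Mean = 30.6250
Variance = 115.4844
SD = sqrt(115.4844) = 10.7464

SD = 10.7464


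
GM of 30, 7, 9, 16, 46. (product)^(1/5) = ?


Product = 30 × 7 × 9 × 16 × 46 = 1391040
GM = 1391040^(1/5) = 16.9304

GM = 16.9304


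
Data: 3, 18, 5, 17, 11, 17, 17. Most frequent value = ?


Frequencies: 3:1, 5:1, 11:1, 17:3, 18:1
Max frequency = 3
Mode = 17

Mode = 17


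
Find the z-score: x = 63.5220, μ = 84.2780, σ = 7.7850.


z = (63.5220 - 84.2780)/7.7850
= -20.7560/7.7850
= -2.6662

z = -2.6662


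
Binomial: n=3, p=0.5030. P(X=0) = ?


C(3,0) = 1
p^0 = 1.000000
(1-p)^3 = 0.122763
P = 1 * 1.000000 * 0.122763 = 0.1228

P(X=0) = 0.1228


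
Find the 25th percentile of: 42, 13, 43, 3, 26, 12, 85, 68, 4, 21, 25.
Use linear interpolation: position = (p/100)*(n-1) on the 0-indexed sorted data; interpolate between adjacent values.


Sorted: 3, 4, 12, 13, 21, 25, 26, 42, 43, 68, 85
n = 11
Index = 25/100 * 10 = 2.5000
Lower = data[2] = 12, Upper = data[3] = 13
P25 = 12 + 0.5000*(1) = 12.5000

P25 = 12.5000


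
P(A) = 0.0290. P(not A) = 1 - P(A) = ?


P(not A) = 1 - 0.0290 = 0.9710

P(not A) = 0.9710


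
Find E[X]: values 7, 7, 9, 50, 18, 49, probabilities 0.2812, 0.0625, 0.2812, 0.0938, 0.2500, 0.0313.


E[X] = 7*0.2812 + 7*0.0625 + 9*0.2812 + 50*0.0938 + 18*0.2500 + 49*0.0313
= 1.9684 + 0.4375 + 2.5308 + 4.6900 + 4.5000 + 1.5337
= 15.6604

E[X] = 15.6604


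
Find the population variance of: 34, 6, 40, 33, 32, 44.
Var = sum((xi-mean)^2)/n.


Mean = 31.5000
Squared deviations: 6.2500, 650.2500, 72.2500, 2.2500, 0.2500, 156.2500
Sum = 887.5000
Variance = 887.5000/6 = 147.9167

Variance = 147.9167


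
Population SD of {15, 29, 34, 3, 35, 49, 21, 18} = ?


Mean = 25.5000
Variance = 177.5000
SD = sqrt(177.5000) = 13.3229

SD = 13.3229


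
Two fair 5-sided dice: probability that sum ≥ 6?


Total outcomes = 5×5 = 25
Favorable (sum ≥ 6): 15
P = 15/25 = 0.6000

P = 0.6000


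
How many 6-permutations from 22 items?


P(22,6) = 22!/16!
= 1124000727777607680000/20922789888000
= 53721360

P(22,6) = 53721360


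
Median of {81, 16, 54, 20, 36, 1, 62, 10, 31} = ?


Sorted: 1, 10, 16, 20, 31, 36, 54, 62, 81
n = 9 (odd)
Middle value = 31

Median = 31


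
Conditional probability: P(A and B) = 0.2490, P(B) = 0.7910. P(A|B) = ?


P(A|B) = 0.2490/0.7910 = 0.3148

P(A|B) = 0.3148


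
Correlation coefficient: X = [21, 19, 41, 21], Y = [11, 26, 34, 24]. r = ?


Mean X = 25.5000, Mean Y = 23.7500
SD X = 8.986100, SD Y = 8.257572
Cov = 50.125000
r = 50.125000/(8.986100*8.257572) = 0.6755

r = 0.6755


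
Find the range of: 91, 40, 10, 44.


Max = 91, Min = 10
Range = 91 - 10 = 81

Range = 81


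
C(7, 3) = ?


C(7,3) = 7!/(3! × 4!)
= 5040/(6 × 24)
= 35

C(7,3) = 35


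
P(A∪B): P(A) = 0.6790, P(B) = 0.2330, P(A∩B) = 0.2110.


P(A∪B) = 0.6790 + 0.2330 - 0.2110
= 0.9120 - 0.2110
= 0.7010

P(A∪B) = 0.7010


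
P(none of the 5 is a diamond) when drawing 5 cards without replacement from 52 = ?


P(no diamonds) = (39/52) × (38/51) × (37/50) × (36/49) × (35/48)
= 0.2215

P = 0.2215


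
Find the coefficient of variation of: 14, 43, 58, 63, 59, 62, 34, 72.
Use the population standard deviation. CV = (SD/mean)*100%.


Mean = 50.6250
SD = 17.8181
CV = (17.8181/50.6250)*100 = 35.1962%

CV = 35.1962%


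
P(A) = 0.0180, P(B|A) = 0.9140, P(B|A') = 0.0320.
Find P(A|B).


P(B) = P(B|A)*P(A) + P(B|A')*P(A')
= 0.9140*0.0180 + 0.0320*0.9820
= 0.016452 + 0.031424 = 0.047876
P(A|B) = 0.016452/0.047876 = 0.3436

P(A|B) = 0.3436


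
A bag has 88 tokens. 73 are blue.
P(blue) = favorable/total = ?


P = 73/88 = 0.8295

P = 0.8295


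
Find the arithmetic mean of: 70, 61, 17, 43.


Sum = 70 + 61 + 17 + 43 = 191
n = 4
Mean = 191/4 = 47.7500

Mean = 47.7500


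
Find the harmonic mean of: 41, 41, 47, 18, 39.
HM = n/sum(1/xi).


Sum of reciprocals = 1/41 + 1/41 + 1/47 + 1/18 + 1/39 = 0.151254
HM = 5/0.151254 = 33.0571

HM = 33.0571


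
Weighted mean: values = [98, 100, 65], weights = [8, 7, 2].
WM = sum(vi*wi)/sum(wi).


Numerator = 98*8 + 100*7 + 65*2 = 1614
Denominator = 8 + 7 + 2 = 17
WM = 1614/17 = 94.9412

WM = 94.9412


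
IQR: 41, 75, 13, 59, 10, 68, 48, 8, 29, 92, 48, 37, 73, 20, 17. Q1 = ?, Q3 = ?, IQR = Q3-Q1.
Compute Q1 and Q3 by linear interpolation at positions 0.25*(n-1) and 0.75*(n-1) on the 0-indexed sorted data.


Sorted: 8, 10, 13, 17, 20, 29, 37, 41, 48, 48, 59, 68, 73, 75, 92
Q1 (25th %ile) = 18.5000
Q3 (75th %ile) = 63.5000
IQR = 63.5000 - 18.5000 = 45.0000

IQR = 45.0000


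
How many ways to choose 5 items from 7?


C(7,5) = 7!/(5! × 2!)
= 5040/(120 × 2)
= 21

C(7,5) = 21


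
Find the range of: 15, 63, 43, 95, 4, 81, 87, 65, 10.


Max = 95, Min = 4
Range = 95 - 4 = 91

Range = 91


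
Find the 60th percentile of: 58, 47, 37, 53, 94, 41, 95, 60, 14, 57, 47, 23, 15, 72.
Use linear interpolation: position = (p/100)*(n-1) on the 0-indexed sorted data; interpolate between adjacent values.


Sorted: 14, 15, 23, 37, 41, 47, 47, 53, 57, 58, 60, 72, 94, 95
n = 14
Index = 60/100 * 13 = 7.8000
Lower = data[7] = 53, Upper = data[8] = 57
P60 = 53 + 0.8000*(4) = 56.2000

P60 = 56.2000


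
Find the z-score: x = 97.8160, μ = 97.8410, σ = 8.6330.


z = (97.8160 - 97.8410)/8.6330
= -0.0250/8.6330
= -0.0029

z = -0.0029


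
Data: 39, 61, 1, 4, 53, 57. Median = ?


Sorted: 1, 4, 39, 53, 57, 61
n = 6 (even)
Middle values: 39 and 53
Median = (39+53)/2 = 46.0000

Median = 46.0000


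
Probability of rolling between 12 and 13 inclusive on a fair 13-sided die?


Favorable outcomes (12 ≤ roll ≤ 13): 2
Total outcomes = 13
P = 2/13 = 0.1538

P = 0.1538


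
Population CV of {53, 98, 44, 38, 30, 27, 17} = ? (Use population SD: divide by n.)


Mean = 43.8571
SD = 24.6312
CV = (24.6312/43.8571)*100 = 56.1622%

CV = 56.1622%


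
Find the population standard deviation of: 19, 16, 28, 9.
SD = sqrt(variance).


Mean = 18.0000
Variance = 46.5000
SD = sqrt(46.5000) = 6.8191

SD = 6.8191


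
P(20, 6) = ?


P(20,6) = 20!/14!
= 2432902008176640000/87178291200
= 27907200

P(20,6) = 27907200


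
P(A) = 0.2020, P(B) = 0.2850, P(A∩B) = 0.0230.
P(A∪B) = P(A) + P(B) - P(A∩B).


P(A∪B) = 0.2020 + 0.2850 - 0.0230
= 0.4870 - 0.0230
= 0.4640

P(A∪B) = 0.4640


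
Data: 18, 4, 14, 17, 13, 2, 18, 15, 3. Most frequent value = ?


Frequencies: 2:1, 3:1, 4:1, 13:1, 14:1, 15:1, 17:1, 18:2
Max frequency = 2
Mode = 18

Mode = 18


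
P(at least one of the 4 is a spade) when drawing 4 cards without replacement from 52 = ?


P(at least one) = 1 - P(none)
P(none) = (39/52) × (38/51) × (37/50) × (36/49) = 0.303818
P(at least one) = 1 - 0.303818 = 0.6962

P = 0.6962


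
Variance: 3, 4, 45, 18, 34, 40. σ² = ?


Mean = 24.0000
Squared deviations: 441.0000, 400.0000, 441.0000, 36.0000, 100.0000, 256.0000
Sum = 1674.0000
Variance = 1674.0000/6 = 279.0000

Variance = 279.0000


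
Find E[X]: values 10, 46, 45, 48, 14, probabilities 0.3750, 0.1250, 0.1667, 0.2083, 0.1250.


E[X] = 10*0.3750 + 46*0.1250 + 45*0.1667 + 48*0.2083 + 14*0.1250
= 3.7500 + 5.7500 + 7.5015 + 9.9984 + 1.7500
= 28.7499

E[X] = 28.7499


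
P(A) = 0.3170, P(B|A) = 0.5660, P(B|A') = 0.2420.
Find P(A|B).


P(B) = P(B|A)*P(A) + P(B|A')*P(A')
= 0.5660*0.3170 + 0.2420*0.6830
= 0.179422 + 0.165286 = 0.344708
P(A|B) = 0.179422/0.344708 = 0.5205

P(A|B) = 0.5205


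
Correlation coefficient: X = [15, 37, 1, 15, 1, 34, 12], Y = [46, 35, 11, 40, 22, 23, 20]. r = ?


Mean X = 16.4286, Mean Y = 28.1429
SD X = 13.264961, SD Y = 11.531678
Cov = 57.653061
r = 57.653061/(13.264961*11.531678) = 0.3769

r = 0.3769


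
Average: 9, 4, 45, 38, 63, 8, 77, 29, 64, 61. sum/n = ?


Sum = 9 + 4 + 45 + 38 + 63 + 8 + 77 + 29 + 64 + 61 = 398
n = 10
Mean = 398/10 = 39.8000

Mean = 39.8000


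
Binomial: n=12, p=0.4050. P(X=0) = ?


C(12,0) = 1
p^0 = 1.000000
(1-p)^12 = 0.001969
P = 1 * 1.000000 * 0.001969 = 0.0020

P(X=0) = 0.0020


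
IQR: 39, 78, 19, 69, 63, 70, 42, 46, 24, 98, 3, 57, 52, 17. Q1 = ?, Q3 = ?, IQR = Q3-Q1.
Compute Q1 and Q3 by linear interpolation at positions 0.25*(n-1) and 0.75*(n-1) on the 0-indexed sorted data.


Sorted: 3, 17, 19, 24, 39, 42, 46, 52, 57, 63, 69, 70, 78, 98
Q1 (25th %ile) = 27.7500
Q3 (75th %ile) = 67.5000
IQR = 67.5000 - 27.7500 = 39.7500

IQR = 39.7500


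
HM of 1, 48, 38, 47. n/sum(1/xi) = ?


Sum of reciprocals = 1/1 + 1/48 + 1/38 + 1/47 = 1.068426
HM = 4/1.068426 = 3.7438

HM = 3.7438


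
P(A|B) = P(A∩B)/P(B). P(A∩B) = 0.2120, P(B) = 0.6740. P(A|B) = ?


P(A|B) = 0.2120/0.6740 = 0.3145

P(A|B) = 0.3145


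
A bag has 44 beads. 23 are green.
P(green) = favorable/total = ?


P = 23/44 = 0.5227

P = 0.5227


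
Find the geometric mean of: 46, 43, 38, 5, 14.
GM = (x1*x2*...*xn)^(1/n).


Product = 46 × 43 × 38 × 5 × 14 = 5261480
GM = 5261480^(1/5) = 22.0913

GM = 22.0913


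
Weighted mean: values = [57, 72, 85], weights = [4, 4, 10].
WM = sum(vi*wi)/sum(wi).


Numerator = 57*4 + 72*4 + 85*10 = 1366
Denominator = 4 + 4 + 10 = 18
WM = 1366/18 = 75.8889

WM = 75.8889


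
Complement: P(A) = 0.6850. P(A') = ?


P(not A) = 1 - 0.6850 = 0.3150

P(not A) = 0.3150


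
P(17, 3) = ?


P(17,3) = 17!/14!
= 355687428096000/87178291200
= 4080

P(17,3) = 4080


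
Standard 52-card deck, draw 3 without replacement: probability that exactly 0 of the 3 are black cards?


Hypergeometric: P(X=0) = C(26,0)·C(26,3) / C(52,3)
= 1 × 2600 / 22100
= 2600/22100 = 0.1176

P = 0.1176


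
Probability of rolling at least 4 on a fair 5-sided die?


Favorable outcomes (roll ≥ 4): 2
Total outcomes = 5
P = 2/5 = 0.4000

P = 0.4000


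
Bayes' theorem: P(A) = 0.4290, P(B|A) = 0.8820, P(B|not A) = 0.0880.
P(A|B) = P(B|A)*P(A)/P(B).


P(B) = P(B|A)*P(A) + P(B|A')*P(A')
= 0.8820*0.4290 + 0.0880*0.5710
= 0.378378 + 0.050248 = 0.428626
P(A|B) = 0.378378/0.428626 = 0.8828

P(A|B) = 0.8828


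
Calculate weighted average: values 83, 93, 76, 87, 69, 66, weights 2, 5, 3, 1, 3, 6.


Numerator = 83*2 + 93*5 + 76*3 + 87*1 + 69*3 + 66*6 = 1549
Denominator = 2 + 5 + 3 + 1 + 3 + 6 = 20
WM = 1549/20 = 77.4500

WM = 77.4500


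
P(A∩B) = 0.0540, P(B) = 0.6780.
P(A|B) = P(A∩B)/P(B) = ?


P(A|B) = 0.0540/0.6780 = 0.0796

P(A|B) = 0.0796


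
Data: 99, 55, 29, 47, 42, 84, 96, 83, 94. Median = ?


Sorted: 29, 42, 47, 55, 83, 84, 94, 96, 99
n = 9 (odd)
Middle value = 83

Median = 83


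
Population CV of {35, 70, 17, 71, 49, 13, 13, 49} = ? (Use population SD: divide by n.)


Mean = 39.6250
SD = 22.4552
CV = (22.4552/39.6250)*100 = 56.6692%

CV = 56.6692%


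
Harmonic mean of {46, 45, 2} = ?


Sum of reciprocals = 1/46 + 1/45 + 1/2 = 0.543961
HM = 3/0.543961 = 5.5151

HM = 5.5151


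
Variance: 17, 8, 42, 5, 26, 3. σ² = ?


Mean = 16.8333
Squared deviations: 0.0278, 78.0278, 633.3611, 140.0278, 84.0278, 191.3611
Sum = 1126.8333
Variance = 1126.8333/6 = 187.8056

Variance = 187.8056


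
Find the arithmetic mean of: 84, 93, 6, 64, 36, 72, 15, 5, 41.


Sum = 84 + 93 + 6 + 64 + 36 + 72 + 15 + 5 + 41 = 416
n = 9
Mean = 416/9 = 46.2222

Mean = 46.2222


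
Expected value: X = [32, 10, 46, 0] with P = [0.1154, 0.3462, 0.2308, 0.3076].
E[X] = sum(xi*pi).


E[X] = 32*0.1154 + 10*0.3462 + 46*0.2308 + 0*0.3076
= 3.6928 + 3.4620 + 10.6168 + 0
= 17.7716

E[X] = 17.7716


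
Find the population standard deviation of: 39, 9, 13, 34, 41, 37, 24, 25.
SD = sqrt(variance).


Mean = 27.7500
Variance = 127.1875
SD = sqrt(127.1875) = 11.2777

SD = 11.2777


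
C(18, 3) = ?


C(18,3) = 18!/(3! × 15!)
= 6402373705728000/(6 × 1307674368000)
= 816

C(18,3) = 816


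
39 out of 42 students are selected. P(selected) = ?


P = 39/42 = 0.9286

P = 0.9286


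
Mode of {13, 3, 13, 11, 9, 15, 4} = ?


Frequencies: 3:1, 4:1, 9:1, 11:1, 13:2, 15:1
Max frequency = 2
Mode = 13

Mode = 13


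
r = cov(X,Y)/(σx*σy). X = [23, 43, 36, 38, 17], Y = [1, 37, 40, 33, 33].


Mean X = 31.4000, Mean Y = 28.8000
SD X = 9.769340, SD Y = 14.147791
Cov = 69.480000
r = 69.480000/(9.769340*14.147791) = 0.5027

r = 0.5027


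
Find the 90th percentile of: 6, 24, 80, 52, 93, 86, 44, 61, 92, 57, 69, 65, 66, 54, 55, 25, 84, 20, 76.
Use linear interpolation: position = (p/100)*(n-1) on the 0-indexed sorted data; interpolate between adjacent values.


Sorted: 6, 20, 24, 25, 44, 52, 54, 55, 57, 61, 65, 66, 69, 76, 80, 84, 86, 92, 93
n = 19
Index = 90/100 * 18 = 16.2000
Lower = data[16] = 86, Upper = data[17] = 92
P90 = 86 + 0.2000*(6) = 87.2000

P90 = 87.2000


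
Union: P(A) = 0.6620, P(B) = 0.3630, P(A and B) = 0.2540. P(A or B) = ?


P(A∪B) = 0.6620 + 0.3630 - 0.2540
= 1.0250 - 0.2540
= 0.7710

P(A∪B) = 0.7710


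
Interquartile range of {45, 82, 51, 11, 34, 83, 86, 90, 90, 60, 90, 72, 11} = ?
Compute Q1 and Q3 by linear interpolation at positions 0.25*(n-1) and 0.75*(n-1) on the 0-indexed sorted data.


Sorted: 11, 11, 34, 45, 51, 60, 72, 82, 83, 86, 90, 90, 90
Q1 (25th %ile) = 45.0000
Q3 (75th %ile) = 86.0000
IQR = 86.0000 - 45.0000 = 41.0000

IQR = 41.0000


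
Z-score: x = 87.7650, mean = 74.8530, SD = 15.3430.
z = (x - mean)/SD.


z = (87.7650 - 74.8530)/15.3430
= 12.9120/15.3430
= 0.8416

z = 0.8416


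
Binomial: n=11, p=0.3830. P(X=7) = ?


C(11,7) = 330
p^7 = 0.001209
(1-p)^4 = 0.144924
P = 330 * 0.001209 * 0.144924 = 0.0578

P(X=7) = 0.0578


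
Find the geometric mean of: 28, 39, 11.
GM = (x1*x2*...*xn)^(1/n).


Product = 28 × 39 × 11 = 12012
GM = 12012^(1/3) = 22.9019

GM = 22.9019


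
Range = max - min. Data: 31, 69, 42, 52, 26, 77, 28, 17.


Max = 77, Min = 17
Range = 77 - 17 = 60

Range = 60


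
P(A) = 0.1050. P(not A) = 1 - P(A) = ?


P(not A) = 1 - 0.1050 = 0.8950

P(not A) = 0.8950


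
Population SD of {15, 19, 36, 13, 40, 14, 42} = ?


Mean = 25.5714
Variance = 147.6735
SD = sqrt(147.6735) = 12.1521

SD = 12.1521


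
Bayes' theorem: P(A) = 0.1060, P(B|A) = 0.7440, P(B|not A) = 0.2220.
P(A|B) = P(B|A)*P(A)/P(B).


P(B) = P(B|A)*P(A) + P(B|A')*P(A')
= 0.7440*0.1060 + 0.2220*0.8940
= 0.078864 + 0.198468 = 0.277332
P(A|B) = 0.078864/0.277332 = 0.2844

P(A|B) = 0.2844


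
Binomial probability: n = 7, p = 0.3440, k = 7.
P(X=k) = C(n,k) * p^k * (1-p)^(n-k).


C(7,7) = 1
p^7 = 0.000570
(1-p)^0 = 1.000000
P = 1 * 0.000570 * 1.000000 = 0.0006

P(X=7) = 0.0006


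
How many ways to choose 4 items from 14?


C(14,4) = 14!/(4! × 10!)
= 87178291200/(24 × 3628800)
= 1001

C(14,4) = 1001


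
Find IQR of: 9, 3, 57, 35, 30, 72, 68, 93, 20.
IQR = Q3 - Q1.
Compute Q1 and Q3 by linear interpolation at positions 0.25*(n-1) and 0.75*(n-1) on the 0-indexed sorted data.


Sorted: 3, 9, 20, 30, 35, 57, 68, 72, 93
Q1 (25th %ile) = 20.0000
Q3 (75th %ile) = 68.0000
IQR = 68.0000 - 20.0000 = 48.0000

IQR = 48.0000


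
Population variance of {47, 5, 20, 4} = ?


Mean = 19.0000
Squared deviations: 784.0000, 196.0000, 1.0000, 225.0000
Sum = 1206.0000
Variance = 1206.0000/4 = 301.5000

Variance = 301.5000


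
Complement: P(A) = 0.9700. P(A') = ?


P(not A) = 1 - 0.9700 = 0.0300

P(not A) = 0.0300


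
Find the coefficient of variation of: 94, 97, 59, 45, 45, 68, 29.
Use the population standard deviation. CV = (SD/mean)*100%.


Mean = 62.4286
SD = 23.7839
CV = (23.7839/62.4286)*100 = 38.0978%

CV = 38.0978%


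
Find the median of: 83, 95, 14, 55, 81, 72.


Sorted: 14, 55, 72, 81, 83, 95
n = 6 (even)
Middle values: 72 and 81
Median = (72+81)/2 = 76.5000

Median = 76.5000


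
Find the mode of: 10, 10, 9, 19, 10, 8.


Frequencies: 8:1, 9:1, 10:3, 19:1
Max frequency = 3
Mode = 10

Mode = 10


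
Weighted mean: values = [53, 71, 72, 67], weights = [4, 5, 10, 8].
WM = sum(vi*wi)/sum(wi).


Numerator = 53*4 + 71*5 + 72*10 + 67*8 = 1823
Denominator = 4 + 5 + 10 + 8 = 27
WM = 1823/27 = 67.5185

WM = 67.5185


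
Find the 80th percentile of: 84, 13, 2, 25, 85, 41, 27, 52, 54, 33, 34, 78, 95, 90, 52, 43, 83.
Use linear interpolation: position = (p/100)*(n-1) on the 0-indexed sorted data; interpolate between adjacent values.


Sorted: 2, 13, 25, 27, 33, 34, 41, 43, 52, 52, 54, 78, 83, 84, 85, 90, 95
n = 17
Index = 80/100 * 16 = 12.8000
Lower = data[12] = 83, Upper = data[13] = 84
P80 = 83 + 0.8000*(1) = 83.8000

P80 = 83.8000


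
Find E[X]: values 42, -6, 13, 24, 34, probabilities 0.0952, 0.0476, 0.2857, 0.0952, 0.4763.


E[X] = 42*0.0952 - 6*0.0476 + 13*0.2857 + 24*0.0952 + 34*0.4763
= 3.9984 - 0.2856 + 3.7141 + 2.2848 + 16.1942
= 25.9059

E[X] = 25.9059


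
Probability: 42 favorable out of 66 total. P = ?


P = 42/66 = 0.6364

P = 0.6364


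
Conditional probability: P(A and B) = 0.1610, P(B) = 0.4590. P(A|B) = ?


P(A|B) = 0.1610/0.4590 = 0.3508

P(A|B) = 0.3508


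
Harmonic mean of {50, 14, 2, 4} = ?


Sum of reciprocals = 1/50 + 1/14 + 1/2 + 1/4 = 0.841429
HM = 4/0.841429 = 4.7538

HM = 4.7538


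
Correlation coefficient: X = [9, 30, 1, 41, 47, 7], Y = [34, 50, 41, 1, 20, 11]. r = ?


Mean X = 22.5000, Mean Y = 26.1667
SD X = 17.717694, SD Y = 17.082317
Cov = -104.583333
r = -104.583333/(17.717694*17.082317) = -0.3455

r = -0.3455


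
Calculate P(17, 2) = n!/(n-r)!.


P(17,2) = 17!/15!
= 355687428096000/1307674368000
= 272

P(17,2) = 272


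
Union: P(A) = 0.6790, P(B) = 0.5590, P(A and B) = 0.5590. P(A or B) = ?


P(A∪B) = 0.6790 + 0.5590 - 0.5590
= 1.2380 - 0.5590
= 0.6790

P(A∪B) = 0.6790


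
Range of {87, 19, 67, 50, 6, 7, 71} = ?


Max = 87, Min = 6
Range = 87 - 6 = 81

Range = 81


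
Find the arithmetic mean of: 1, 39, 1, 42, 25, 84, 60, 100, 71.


Sum = 1 + 39 + 1 + 42 + 25 + 84 + 60 + 100 + 71 = 423
n = 9
Mean = 423/9 = 47.0000

Mean = 47.0000


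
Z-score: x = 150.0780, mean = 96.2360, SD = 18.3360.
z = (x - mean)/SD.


z = (150.0780 - 96.2360)/18.3360
= 53.8420/18.3360
= 2.9364

z = 2.9364


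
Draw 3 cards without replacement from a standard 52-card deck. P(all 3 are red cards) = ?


P(all red cards) = (26/52) × (25/51) × (24/50)
= 0.1176

P = 0.1176


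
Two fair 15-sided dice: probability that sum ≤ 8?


Total outcomes = 15×15 = 225
Favorable (sum ≤ 8): 28
P = 28/225 = 0.1244

P = 0.1244


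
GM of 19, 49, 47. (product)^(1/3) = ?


Product = 19 × 49 × 47 = 43757
GM = 43757^(1/3) = 35.2384

GM = 35.2384


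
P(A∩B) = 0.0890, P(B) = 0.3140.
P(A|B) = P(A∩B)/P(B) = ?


P(A|B) = 0.0890/0.3140 = 0.2834

P(A|B) = 0.2834


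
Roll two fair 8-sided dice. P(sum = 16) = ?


Total outcomes = 8×8 = 64
Favorable (sum = 16): 1
P = 1/64 = 0.0156

P = 0.0156


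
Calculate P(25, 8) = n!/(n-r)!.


P(25,8) = 25!/17!
= 15511210043330985984000000/355687428096000
= 43609104000

P(25,8) = 43609104000


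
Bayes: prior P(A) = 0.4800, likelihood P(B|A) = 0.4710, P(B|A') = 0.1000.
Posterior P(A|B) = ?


P(B) = P(B|A)*P(A) + P(B|A')*P(A')
= 0.4710*0.4800 + 0.1000*0.5200
= 0.226080 + 0.052000 = 0.278080
P(A|B) = 0.226080/0.278080 = 0.8130

P(A|B) = 0.8130


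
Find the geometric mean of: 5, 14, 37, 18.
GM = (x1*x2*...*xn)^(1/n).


Product = 5 × 14 × 37 × 18 = 46620
GM = 46620^(1/4) = 14.6941

GM = 14.6941


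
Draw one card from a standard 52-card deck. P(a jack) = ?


4 jacks in 52 cards
P = 4/52 = 0.0769

P = 0.0769


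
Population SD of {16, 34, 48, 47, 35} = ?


Mean = 36.0000
Variance = 134.0000
SD = sqrt(134.0000) = 11.5758

SD = 11.5758


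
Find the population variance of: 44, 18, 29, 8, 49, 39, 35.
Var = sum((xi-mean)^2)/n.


Mean = 31.7143
Squared deviations: 150.9388, 188.0816, 7.3673, 562.3673, 298.7959, 53.0816, 10.7959
Sum = 1271.4286
Variance = 1271.4286/7 = 181.6327

Variance = 181.6327


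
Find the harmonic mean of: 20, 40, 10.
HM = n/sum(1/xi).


Sum of reciprocals = 1/20 + 1/40 + 1/10 = 0.175000
HM = 3/0.175000 = 17.1429

HM = 17.1429


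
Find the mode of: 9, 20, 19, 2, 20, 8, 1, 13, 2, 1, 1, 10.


Frequencies: 1:3, 2:2, 8:1, 9:1, 10:1, 13:1, 19:1, 20:2
Max frequency = 3
Mode = 1

Mode = 1


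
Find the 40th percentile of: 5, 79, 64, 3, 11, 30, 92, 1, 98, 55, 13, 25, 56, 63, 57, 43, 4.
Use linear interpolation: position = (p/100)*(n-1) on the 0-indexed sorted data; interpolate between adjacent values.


Sorted: 1, 3, 4, 5, 11, 13, 25, 30, 43, 55, 56, 57, 63, 64, 79, 92, 98
n = 17
Index = 40/100 * 16 = 6.4000
Lower = data[6] = 25, Upper = data[7] = 30
P40 = 25 + 0.4000*(5) = 27.0000

P40 = 27.0000


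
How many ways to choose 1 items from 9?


C(9,1) = 9!/(1! × 8!)
= 362880/(1 × 40320)
= 9

C(9,1) = 9


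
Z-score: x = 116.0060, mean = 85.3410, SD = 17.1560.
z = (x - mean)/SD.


z = (116.0060 - 85.3410)/17.1560
= 30.6650/17.1560
= 1.7874

z = 1.7874


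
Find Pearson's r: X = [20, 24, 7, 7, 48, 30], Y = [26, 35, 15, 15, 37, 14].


Mean X = 22.6667, Mean Y = 23.6667
SD X = 14.114610, SD Y = 9.620580
Cov = 91.222222
r = 91.222222/(14.114610*9.620580) = 0.6718

r = 0.6718


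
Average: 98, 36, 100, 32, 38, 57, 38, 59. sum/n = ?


Sum = 98 + 36 + 100 + 32 + 38 + 57 + 38 + 59 = 458
n = 8
Mean = 458/8 = 57.2500

Mean = 57.2500


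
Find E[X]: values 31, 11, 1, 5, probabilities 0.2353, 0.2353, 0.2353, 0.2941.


E[X] = 31*0.2353 + 11*0.2353 + 1*0.2353 + 5*0.2941
= 7.2943 + 2.5883 + 0.2353 + 1.4705
= 11.5884

E[X] = 11.5884


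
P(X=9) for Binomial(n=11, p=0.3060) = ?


C(11,9) = 55
p^9 = 2.352301e-05
(1-p)^2 = 0.481636
P = 55 * 2.352301e-05 * 0.481636 = 0.0006

P(X=9) = 0.0006


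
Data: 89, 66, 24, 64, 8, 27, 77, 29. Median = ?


Sorted: 8, 24, 27, 29, 64, 66, 77, 89
n = 8 (even)
Middle values: 29 and 64
Median = (29+64)/2 = 46.5000

Median = 46.5000


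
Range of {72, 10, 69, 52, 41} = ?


Max = 72, Min = 10
Range = 72 - 10 = 62

Range = 62


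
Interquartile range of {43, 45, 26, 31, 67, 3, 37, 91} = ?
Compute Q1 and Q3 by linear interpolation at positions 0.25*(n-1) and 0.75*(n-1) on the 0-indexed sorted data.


Sorted: 3, 26, 31, 37, 43, 45, 67, 91
Q1 (25th %ile) = 29.7500
Q3 (75th %ile) = 50.5000
IQR = 50.5000 - 29.7500 = 20.7500

IQR = 20.7500


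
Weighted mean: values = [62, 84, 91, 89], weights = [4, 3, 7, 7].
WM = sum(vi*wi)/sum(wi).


Numerator = 62*4 + 84*3 + 91*7 + 89*7 = 1760
Denominator = 4 + 3 + 7 + 7 = 21
WM = 1760/21 = 83.8095

WM = 83.8095


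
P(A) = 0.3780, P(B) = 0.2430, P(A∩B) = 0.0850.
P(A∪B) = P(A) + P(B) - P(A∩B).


P(A∪B) = 0.3780 + 0.2430 - 0.0850
= 0.6210 - 0.0850
= 0.5360

P(A∪B) = 0.5360


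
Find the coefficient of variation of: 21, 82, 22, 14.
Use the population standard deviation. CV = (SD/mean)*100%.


Mean = 34.7500
SD = 27.4534
CV = (27.4534/34.7500)*100 = 79.0025%

CV = 79.0025%


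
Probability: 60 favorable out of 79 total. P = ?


P = 60/79 = 0.7595

P = 0.7595


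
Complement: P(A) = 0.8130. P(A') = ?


P(not A) = 1 - 0.8130 = 0.1870

P(not A) = 0.1870


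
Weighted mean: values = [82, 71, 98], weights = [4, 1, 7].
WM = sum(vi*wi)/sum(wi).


Numerator = 82*4 + 71*1 + 98*7 = 1085
Denominator = 4 + 1 + 7 = 12
WM = 1085/12 = 90.4167

WM = 90.4167


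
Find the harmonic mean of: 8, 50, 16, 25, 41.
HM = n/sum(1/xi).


Sum of reciprocals = 1/8 + 1/50 + 1/16 + 1/25 + 1/41 = 0.271890
HM = 5/0.271890 = 18.3898

HM = 18.3898


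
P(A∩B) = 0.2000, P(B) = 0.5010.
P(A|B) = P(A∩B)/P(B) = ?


P(A|B) = 0.2000/0.5010 = 0.3992

P(A|B) = 0.3992


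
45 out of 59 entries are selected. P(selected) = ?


P = 45/59 = 0.7627

P = 0.7627


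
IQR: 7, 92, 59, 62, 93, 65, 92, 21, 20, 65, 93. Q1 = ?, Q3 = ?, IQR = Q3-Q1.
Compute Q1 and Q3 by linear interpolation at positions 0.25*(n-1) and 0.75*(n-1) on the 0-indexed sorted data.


Sorted: 7, 20, 21, 59, 62, 65, 65, 92, 92, 93, 93
Q1 (25th %ile) = 40.0000
Q3 (75th %ile) = 92.0000
IQR = 92.0000 - 40.0000 = 52.0000

IQR = 52.0000


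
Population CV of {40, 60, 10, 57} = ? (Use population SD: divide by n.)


Mean = 41.7500
SD = 19.8542
CV = (19.8542/41.7500)*100 = 47.5549%

CV = 47.5549%


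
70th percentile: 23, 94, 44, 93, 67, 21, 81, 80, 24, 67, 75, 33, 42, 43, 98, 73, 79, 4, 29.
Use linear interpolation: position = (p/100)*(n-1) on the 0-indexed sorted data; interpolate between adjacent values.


Sorted: 4, 21, 23, 24, 29, 33, 42, 43, 44, 67, 67, 73, 75, 79, 80, 81, 93, 94, 98
n = 19
Index = 70/100 * 18 = 12.6000
Lower = data[12] = 75, Upper = data[13] = 79
P70 = 75 + 0.6000*(4) = 77.4000

P70 = 77.4000


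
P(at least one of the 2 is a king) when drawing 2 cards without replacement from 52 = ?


P(at least one) = 1 - P(none)
P(none) = (48/52) × (47/51) = 0.850679
P(at least one) = 1 - 0.850679 = 0.1493

P = 0.1493


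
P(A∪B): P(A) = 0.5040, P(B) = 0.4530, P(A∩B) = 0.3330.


P(A∪B) = 0.5040 + 0.4530 - 0.3330
= 0.9570 - 0.3330
= 0.6240

P(A∪B) = 0.6240


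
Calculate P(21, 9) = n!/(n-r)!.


P(21,9) = 21!/12!
= 51090942171709440000/479001600
= 106661318400

P(21,9) = 106661318400


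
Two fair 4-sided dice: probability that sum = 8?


Total outcomes = 4×4 = 16
Favorable (sum = 8): 1
P = 1/16 = 0.0625

P = 0.0625


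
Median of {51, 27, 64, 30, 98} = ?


Sorted: 27, 30, 51, 64, 98
n = 5 (odd)
Middle value = 51

Median = 51


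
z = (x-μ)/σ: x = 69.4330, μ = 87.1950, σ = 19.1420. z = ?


z = (69.4330 - 87.1950)/19.1420
= -17.7620/19.1420
= -0.9279

z = -0.9279


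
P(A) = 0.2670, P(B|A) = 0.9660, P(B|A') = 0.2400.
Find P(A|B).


P(B) = P(B|A)*P(A) + P(B|A')*P(A')
= 0.9660*0.2670 + 0.2400*0.7330
= 0.257922 + 0.175920 = 0.433842
P(A|B) = 0.257922/0.433842 = 0.5945

P(A|B) = 0.5945


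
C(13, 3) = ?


C(13,3) = 13!/(3! × 10!)
= 6227020800/(6 × 3628800)
= 286

C(13,3) = 286


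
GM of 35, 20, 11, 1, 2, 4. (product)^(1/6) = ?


Product = 35 × 20 × 11 × 1 × 2 × 4 = 61600
GM = 61600^(1/6) = 6.2844

GM = 6.2844


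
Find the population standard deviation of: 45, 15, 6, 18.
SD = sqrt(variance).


Mean = 21.0000
Variance = 211.5000
SD = sqrt(211.5000) = 14.5430

SD = 14.5430
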